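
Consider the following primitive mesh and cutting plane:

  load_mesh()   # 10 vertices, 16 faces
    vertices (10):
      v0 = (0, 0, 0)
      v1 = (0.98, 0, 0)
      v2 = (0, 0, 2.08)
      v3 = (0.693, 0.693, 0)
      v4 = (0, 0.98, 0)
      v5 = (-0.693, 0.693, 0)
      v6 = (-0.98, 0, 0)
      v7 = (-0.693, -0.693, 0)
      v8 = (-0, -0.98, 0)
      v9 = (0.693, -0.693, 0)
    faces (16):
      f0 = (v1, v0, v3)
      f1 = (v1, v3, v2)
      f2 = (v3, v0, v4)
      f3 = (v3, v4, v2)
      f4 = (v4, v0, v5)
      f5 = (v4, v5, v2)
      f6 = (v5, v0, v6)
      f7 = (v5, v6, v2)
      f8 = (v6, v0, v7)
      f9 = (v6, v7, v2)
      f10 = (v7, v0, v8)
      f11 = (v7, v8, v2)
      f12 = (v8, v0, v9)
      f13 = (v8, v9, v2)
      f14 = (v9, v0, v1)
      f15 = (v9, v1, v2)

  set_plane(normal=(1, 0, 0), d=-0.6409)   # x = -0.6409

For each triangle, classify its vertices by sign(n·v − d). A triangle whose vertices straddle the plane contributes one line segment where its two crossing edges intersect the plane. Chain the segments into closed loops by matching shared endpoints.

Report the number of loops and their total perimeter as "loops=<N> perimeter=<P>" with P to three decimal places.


loops=1 perimeter=3.481

Straddling triangles (8 of 16):
  (v4,v0,v5) [++-] → (-0.6409, 0.6409, 0)–(-0.6409, 0.714577, 0)  len=0.0737
  (v4,v5,v2) [+-+] → (-0.6409, 0.714577, 0)–(-0.6409, 0.6409, 0.156375)  len=0.1729
  (v5,v0,v6) [-+-] → (-0.6409, 0.6409, 0)–(-0.6409, 0, 0)  len=0.6409
  (v5,v6,v2) [--+] → (-0.6409, 0, 0.719722)–(-0.6409, 0.6409, 0.156375)  len=0.8533
  (v6,v0,v7) [-+-] → (-0.6409, 0, 0)–(-0.6409, -0.6409, 0)  len=0.6409
  (v6,v7,v2) [--+] → (-0.6409, -0.6409, 0.156375)–(-0.6409, 0, 0.719722)  len=0.8533
  (v7,v0,v8) [-++] → (-0.6409, -0.6409, 0)–(-0.6409, -0.714577, 0)  len=0.0737
  (v7,v8,v2) [-++] → (-0.6409, -0.714577, 0)–(-0.6409, -0.6409, 0.156375)  len=0.1729

Chained into 1 loop(s):
  loop 1: 8 segments, perimeter = 3.4815
Total perimeter = 3.481


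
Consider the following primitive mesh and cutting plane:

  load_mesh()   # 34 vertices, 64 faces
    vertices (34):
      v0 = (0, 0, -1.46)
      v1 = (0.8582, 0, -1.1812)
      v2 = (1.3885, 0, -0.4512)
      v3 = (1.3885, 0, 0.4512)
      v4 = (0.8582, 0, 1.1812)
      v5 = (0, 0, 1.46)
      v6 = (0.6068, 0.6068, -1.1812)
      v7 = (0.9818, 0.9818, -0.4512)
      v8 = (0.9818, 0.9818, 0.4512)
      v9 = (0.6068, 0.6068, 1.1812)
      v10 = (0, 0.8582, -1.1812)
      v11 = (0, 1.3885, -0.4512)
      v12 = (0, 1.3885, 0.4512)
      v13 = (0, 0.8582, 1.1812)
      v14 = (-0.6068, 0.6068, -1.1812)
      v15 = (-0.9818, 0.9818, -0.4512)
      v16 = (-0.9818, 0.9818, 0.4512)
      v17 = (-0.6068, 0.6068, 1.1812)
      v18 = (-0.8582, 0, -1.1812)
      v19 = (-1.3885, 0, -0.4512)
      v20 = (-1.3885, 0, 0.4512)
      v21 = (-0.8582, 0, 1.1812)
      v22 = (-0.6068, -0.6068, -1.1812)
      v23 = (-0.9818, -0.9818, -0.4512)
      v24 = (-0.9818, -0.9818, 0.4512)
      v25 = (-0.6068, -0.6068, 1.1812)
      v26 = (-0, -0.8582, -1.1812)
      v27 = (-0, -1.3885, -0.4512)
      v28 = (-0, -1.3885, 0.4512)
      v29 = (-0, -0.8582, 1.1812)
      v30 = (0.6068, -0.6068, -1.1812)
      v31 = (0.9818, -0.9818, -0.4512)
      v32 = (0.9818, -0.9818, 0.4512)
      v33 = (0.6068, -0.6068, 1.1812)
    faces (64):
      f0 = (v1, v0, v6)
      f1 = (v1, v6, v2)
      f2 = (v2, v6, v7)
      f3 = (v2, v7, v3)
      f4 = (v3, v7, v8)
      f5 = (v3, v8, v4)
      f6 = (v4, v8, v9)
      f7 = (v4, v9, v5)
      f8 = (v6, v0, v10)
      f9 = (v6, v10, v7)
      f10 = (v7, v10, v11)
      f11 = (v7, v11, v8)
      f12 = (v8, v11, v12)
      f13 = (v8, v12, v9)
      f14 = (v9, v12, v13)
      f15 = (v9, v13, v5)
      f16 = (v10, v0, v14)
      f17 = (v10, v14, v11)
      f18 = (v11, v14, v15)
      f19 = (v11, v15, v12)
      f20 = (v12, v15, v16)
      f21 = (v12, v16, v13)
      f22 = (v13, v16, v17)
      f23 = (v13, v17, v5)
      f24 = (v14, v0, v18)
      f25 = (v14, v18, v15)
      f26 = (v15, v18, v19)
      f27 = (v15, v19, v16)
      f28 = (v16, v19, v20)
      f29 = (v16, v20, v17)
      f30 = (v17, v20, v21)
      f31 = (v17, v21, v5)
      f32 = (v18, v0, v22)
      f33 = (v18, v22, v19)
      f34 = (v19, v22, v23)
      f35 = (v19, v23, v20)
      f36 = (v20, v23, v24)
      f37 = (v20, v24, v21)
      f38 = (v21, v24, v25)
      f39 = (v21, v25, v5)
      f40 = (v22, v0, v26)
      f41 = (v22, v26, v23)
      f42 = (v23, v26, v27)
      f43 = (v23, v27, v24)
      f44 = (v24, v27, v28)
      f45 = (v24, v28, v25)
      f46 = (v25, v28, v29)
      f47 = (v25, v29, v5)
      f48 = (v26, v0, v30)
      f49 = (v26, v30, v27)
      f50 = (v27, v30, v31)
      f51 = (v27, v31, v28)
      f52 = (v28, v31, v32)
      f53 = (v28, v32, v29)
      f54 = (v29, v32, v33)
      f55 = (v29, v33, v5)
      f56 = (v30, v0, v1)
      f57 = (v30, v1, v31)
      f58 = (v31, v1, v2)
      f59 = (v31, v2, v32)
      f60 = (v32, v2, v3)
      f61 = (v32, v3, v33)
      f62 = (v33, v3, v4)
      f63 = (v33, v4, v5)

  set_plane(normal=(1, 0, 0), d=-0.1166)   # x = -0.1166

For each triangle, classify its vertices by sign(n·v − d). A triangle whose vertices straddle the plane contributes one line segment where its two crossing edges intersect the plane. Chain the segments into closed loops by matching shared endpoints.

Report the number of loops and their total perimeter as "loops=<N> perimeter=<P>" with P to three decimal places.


loops=1 perimeter=8.800

Straddling triangles (20 of 64):
  (v10,v0,v14) [++-] → (-0.1166, 0.1166, -1.40643)–(-0.1166, 0.809892, -1.1812)  len=0.7290
  (v10,v14,v11) [+-+] → (-0.1166, 0.809892, -1.1812)–(-0.1166, 1.23829, -0.591474)  len=0.7289
  (v11,v14,v15) [+--] → (-0.1166, 1.23829, -0.591474)–(-0.1166, 1.3402, -0.4512)  len=0.1734
  (v11,v15,v12) [+-+] → (-0.1166, 1.3402, -0.4512)–(-0.1166, 1.3402, 0.34403)  len=0.7952
  (v12,v15,v16) [+--] → (-0.1166, 1.3402, 0.34403)–(-0.1166, 1.3402, 0.4512)  len=0.1072
  (v12,v16,v13) [+-+] → (-0.1166, 1.3402, 0.4512)–(-0.1166, 0.872879, 1.0945)  len=0.7951
  (v13,v16,v17) [+--] → (-0.1166, 0.872879, 1.0945)–(-0.1166, 0.809892, 1.1812)  len=0.1072
  (v13,v17,v5) [+-+] → (-0.1166, 0.809892, 1.1812)–(-0.1166, 0.1166, 1.40643)  len=0.7290
  (v14,v0,v18) [-+-] → (-0.1166, 0.1166, -1.40643)–(-0.1166, 0, -1.42212)  len=0.1177
  (v17,v21,v5) [--+] → (-0.1166, 0, 1.42212)–(-0.1166, 0.1166, 1.40643)  len=0.1177
  (v18,v0,v22) [-+-] → (-0.1166, 0, -1.42212)–(-0.1166, -0.1166, -1.40643)  len=0.1177
  (v21,v25,v5) [--+] → (-0.1166, -0.1166, 1.40643)–(-0.1166, 0, 1.42212)  len=0.1177
  (v22,v0,v26) [-++] → (-0.1166, -0.1166, -1.40643)–(-0.1166, -0.809892, -1.1812)  len=0.7290
  (v22,v26,v23) [-+-] → (-0.1166, -0.809892, -1.1812)–(-0.1166, -0.872879, -1.0945)  len=0.1072
  (v23,v26,v27) [-++] → (-0.1166, -0.872879, -1.0945)–(-0.1166, -1.3402, -0.4512)  len=0.7951
  (v23,v27,v24) [-+-] → (-0.1166, -1.3402, -0.4512)–(-0.1166, -1.3402, -0.34403)  len=0.1072
  (v24,v27,v28) [-++] → (-0.1166, -1.3402, -0.34403)–(-0.1166, -1.3402, 0.4512)  len=0.7952
  (v24,v28,v25) [-+-] → (-0.1166, -1.3402, 0.4512)–(-0.1166, -1.23829, 0.591474)  len=0.1734
  (v25,v28,v29) [-++] → (-0.1166, -1.23829, 0.591474)–(-0.1166, -0.809892, 1.1812)  len=0.7289
  (v25,v29,v5) [-++] → (-0.1166, -0.809892, 1.1812)–(-0.1166, -0.1166, 1.40643)  len=0.7290

Chained into 1 loop(s):
  loop 1: 20 segments, perimeter = 8.8004
Total perimeter = 8.800


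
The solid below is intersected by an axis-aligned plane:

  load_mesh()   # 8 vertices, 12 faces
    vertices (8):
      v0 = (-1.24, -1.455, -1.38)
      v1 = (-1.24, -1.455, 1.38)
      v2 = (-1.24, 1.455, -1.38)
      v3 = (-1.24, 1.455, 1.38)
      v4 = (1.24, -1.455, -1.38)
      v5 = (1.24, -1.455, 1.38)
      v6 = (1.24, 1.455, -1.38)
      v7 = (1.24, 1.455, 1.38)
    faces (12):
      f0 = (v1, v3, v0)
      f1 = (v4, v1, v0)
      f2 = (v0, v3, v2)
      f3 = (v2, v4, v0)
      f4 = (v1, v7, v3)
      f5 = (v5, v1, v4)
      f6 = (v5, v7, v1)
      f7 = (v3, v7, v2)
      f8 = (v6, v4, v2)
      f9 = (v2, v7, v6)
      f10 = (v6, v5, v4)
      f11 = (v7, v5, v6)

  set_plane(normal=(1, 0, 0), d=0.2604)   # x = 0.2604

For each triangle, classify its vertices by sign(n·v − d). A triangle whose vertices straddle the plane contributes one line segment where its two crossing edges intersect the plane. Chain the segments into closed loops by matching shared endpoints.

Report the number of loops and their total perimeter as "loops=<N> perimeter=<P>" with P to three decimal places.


Straddling triangles (8 of 12):
  (v4,v1,v0) [+--] → (0.2604, -1.455, -0.2898)–(0.2604, -1.455, -1.38)  len=1.0902
  (v2,v4,v0) [-+-] → (0.2604, -0.30555, -1.38)–(0.2604, -1.455, -1.38)  len=1.1495
  (v1,v7,v3) [-+-] → (0.2604, 0.30555, 1.38)–(0.2604, 1.455, 1.38)  len=1.1495
  (v5,v1,v4) [+-+] → (0.2604, -1.455, 1.38)–(0.2604, -1.455, -0.2898)  len=1.6698
  (v5,v7,v1) [++-] → (0.2604, 0.30555, 1.38)–(0.2604, -1.455, 1.38)  len=1.7606
  (v3,v7,v2) [-+-] → (0.2604, 1.455, 1.38)–(0.2604, 1.455, 0.2898)  len=1.0902
  (v6,v4,v2) [++-] → (0.2604, -0.30555, -1.38)–(0.2604, 1.455, -1.38)  len=1.7606
  (v2,v7,v6) [-++] → (0.2604, 1.455, 0.2898)–(0.2604, 1.455, -1.38)  len=1.6698

Chained into 1 loop(s):
  loop 1: 8 segments, perimeter = 11.3400
Total perimeter = 11.340

loops=1 perimeter=11.340


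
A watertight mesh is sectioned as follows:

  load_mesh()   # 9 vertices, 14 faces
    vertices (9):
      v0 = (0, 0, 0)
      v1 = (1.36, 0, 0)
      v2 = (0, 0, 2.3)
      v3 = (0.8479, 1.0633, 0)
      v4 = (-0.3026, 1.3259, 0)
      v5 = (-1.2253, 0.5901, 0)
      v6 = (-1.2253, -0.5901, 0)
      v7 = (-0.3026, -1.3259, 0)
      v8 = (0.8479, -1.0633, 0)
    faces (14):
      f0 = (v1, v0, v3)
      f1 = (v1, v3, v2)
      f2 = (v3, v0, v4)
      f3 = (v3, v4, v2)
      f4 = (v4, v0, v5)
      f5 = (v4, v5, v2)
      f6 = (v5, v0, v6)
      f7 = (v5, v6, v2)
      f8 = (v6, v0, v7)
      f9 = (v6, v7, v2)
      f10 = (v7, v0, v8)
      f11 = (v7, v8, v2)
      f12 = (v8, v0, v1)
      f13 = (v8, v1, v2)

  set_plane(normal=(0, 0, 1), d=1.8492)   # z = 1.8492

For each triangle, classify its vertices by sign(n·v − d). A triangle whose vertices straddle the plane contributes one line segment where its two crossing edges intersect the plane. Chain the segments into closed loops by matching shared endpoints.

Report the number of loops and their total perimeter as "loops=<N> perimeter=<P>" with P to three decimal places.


Straddling triangles (7 of 14):
  (v1,v3,v2) [--+] → (0.166188, 0.208407, 1.8492)–(0.26656, 0, 1.8492)  len=0.2313
  (v3,v4,v2) [--+] → (-0.0593096, 0.259876, 1.8492)–(0.166188, 0.208407, 1.8492)  len=0.2313
  (v4,v5,v2) [--+] → (-0.240159, 0.11566, 1.8492)–(-0.0593096, 0.259876, 1.8492)  len=0.2313
  (v5,v6,v2) [--+] → (-0.240159, -0.11566, 1.8492)–(-0.240159, 0.11566, 1.8492)  len=0.2313
  (v6,v7,v2) [--+] → (-0.0593096, -0.259876, 1.8492)–(-0.240159, -0.11566, 1.8492)  len=0.2313
  (v7,v8,v2) [--+] → (0.166188, -0.208407, 1.8492)–(-0.0593096, -0.259876, 1.8492)  len=0.2313
  (v8,v1,v2) [--+] → (0.26656, 0, 1.8492)–(0.166188, -0.208407, 1.8492)  len=0.2313

Chained into 1 loop(s):
  loop 1: 7 segments, perimeter = 1.6192
Total perimeter = 1.619

loops=1 perimeter=1.619


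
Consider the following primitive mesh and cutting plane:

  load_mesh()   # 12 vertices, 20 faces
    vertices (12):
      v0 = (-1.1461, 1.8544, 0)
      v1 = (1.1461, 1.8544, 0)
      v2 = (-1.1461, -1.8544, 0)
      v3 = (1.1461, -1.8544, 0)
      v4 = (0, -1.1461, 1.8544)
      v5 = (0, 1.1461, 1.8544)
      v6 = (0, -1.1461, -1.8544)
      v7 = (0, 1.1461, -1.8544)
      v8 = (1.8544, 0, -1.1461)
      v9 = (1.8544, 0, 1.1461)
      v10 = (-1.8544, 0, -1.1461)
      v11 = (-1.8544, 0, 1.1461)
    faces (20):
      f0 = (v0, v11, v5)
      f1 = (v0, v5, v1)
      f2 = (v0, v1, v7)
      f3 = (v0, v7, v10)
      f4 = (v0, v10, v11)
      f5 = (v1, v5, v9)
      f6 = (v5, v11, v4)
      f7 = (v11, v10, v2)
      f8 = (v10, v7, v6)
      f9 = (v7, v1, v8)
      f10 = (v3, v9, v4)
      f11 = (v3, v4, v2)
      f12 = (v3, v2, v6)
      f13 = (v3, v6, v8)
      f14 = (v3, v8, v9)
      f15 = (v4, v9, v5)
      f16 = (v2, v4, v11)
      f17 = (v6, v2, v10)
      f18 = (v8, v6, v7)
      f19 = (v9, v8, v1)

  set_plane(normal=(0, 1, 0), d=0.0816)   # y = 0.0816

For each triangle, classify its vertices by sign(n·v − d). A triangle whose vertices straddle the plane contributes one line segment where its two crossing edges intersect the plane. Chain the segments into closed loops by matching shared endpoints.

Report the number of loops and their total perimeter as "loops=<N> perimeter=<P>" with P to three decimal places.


Straddling triangles (10 of 20):
  (v0,v11,v5) [+-+] → (-1.82323, 0.0816, 1.09567)–(-1.72237, 0.0816, 1.19653)  len=0.1426
  (v0,v7,v10) [++-] → (-1.72237, 0.0816, -1.19653)–(-1.82323, 0.0816, -1.09567)  len=0.1426
  (v0,v10,v11) [+--] → (-1.82323, 0.0816, -1.09567)–(-1.82323, 0.0816, 1.09567)  len=2.1913
  (v1,v5,v9) [++-] → (1.72237, 0.0816, 1.19653)–(1.82323, 0.0816, 1.09567)  len=0.1426
  (v5,v11,v4) [+--] → (-1.72237, 0.0816, 1.19653)–(0, 0.0816, 1.8544)  len=1.8437
  (v10,v7,v6) [-+-] → (-1.72237, 0.0816, -1.19653)–(0, 0.0816, -1.8544)  len=1.8437
  (v7,v1,v8) [++-] → (1.82323, 0.0816, -1.09567)–(1.72237, 0.0816, -1.19653)  len=0.1426
  (v4,v9,v5) [--+] → (1.72237, 0.0816, 1.19653)–(0, 0.0816, 1.8544)  len=1.8437
  (v8,v6,v7) [--+] → (0, 0.0816, -1.8544)–(1.72237, 0.0816, -1.19653)  len=1.8437
  (v9,v8,v1) [--+] → (1.82323, 0.0816, -1.09567)–(1.82323, 0.0816, 1.09567)  len=2.1913

Chained into 1 loop(s):
  loop 1: 10 segments, perimeter = 12.3282
Total perimeter = 12.328

loops=1 perimeter=12.328


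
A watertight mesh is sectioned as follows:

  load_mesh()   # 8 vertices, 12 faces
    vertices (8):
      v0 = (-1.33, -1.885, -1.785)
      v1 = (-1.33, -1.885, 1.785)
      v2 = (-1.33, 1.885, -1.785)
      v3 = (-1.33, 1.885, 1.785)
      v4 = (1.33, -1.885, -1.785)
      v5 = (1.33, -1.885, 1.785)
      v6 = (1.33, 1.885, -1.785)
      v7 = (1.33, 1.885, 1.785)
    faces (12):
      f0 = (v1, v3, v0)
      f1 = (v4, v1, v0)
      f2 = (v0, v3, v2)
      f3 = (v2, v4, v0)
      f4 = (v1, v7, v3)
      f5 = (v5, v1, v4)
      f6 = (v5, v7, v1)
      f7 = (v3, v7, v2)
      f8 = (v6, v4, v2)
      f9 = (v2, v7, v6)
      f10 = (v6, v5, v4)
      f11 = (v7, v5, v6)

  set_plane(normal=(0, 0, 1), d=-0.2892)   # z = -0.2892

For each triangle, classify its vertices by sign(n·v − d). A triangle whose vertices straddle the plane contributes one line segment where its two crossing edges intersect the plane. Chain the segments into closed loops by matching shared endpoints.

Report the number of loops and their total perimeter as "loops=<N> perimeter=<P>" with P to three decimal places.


loops=1 perimeter=12.860

Straddling triangles (8 of 12):
  (v1,v3,v0) [++-] → (-1.33, -0.305402, -0.2892)–(-1.33, -1.885, -0.2892)  len=1.5796
  (v4,v1,v0) [-+-] → (0.215482, -1.885, -0.2892)–(-1.33, -1.885, -0.2892)  len=1.5455
  (v0,v3,v2) [-+-] → (-1.33, -0.305402, -0.2892)–(-1.33, 1.885, -0.2892)  len=2.1904
  (v5,v1,v4) [++-] → (0.215482, -1.885, -0.2892)–(1.33, -1.885, -0.2892)  len=1.1145
  (v3,v7,v2) [++-] → (-0.215482, 1.885, -0.2892)–(-1.33, 1.885, -0.2892)  len=1.1145
  (v2,v7,v6) [-+-] → (-0.215482, 1.885, -0.2892)–(1.33, 1.885, -0.2892)  len=1.5455
  (v6,v5,v4) [-+-] → (1.33, 0.305402, -0.2892)–(1.33, -1.885, -0.2892)  len=2.1904
  (v7,v5,v6) [++-] → (1.33, 0.305402, -0.2892)–(1.33, 1.885, -0.2892)  len=1.5796

Chained into 1 loop(s):
  loop 1: 8 segments, perimeter = 12.8600
Total perimeter = 12.860


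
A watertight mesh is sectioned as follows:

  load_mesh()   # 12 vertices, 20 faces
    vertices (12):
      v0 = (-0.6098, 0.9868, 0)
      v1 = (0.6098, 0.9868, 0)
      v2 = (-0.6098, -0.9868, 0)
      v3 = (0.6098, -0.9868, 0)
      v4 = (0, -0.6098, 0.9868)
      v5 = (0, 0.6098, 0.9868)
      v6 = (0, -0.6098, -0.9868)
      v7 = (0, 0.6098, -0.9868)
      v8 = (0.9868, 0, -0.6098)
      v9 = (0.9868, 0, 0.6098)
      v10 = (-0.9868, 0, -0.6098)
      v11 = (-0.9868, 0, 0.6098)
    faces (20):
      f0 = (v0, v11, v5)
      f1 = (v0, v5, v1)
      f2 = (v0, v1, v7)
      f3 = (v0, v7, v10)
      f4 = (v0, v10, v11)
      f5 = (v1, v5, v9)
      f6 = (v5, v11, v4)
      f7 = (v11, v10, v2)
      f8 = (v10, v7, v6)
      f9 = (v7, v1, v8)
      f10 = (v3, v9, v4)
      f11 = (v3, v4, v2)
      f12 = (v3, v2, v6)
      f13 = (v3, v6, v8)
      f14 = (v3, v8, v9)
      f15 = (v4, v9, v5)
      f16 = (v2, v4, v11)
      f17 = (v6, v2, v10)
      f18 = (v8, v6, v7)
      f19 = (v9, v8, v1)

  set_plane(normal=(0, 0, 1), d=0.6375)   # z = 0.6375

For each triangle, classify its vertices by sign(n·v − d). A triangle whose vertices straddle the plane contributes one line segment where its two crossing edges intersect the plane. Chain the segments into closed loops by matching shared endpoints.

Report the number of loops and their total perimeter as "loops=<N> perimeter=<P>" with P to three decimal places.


loops=1 perimeter=4.994

Straddling triangles (8 of 20):
  (v0,v11,v5) [--+] → (-0.914295, 0.0448049, 0.6375)–(-0.215852, 0.743248, 0.6375)  len=0.9877
  (v0,v5,v1) [-+-] → (-0.215852, 0.743248, 0.6375)–(0.215852, 0.743248, 0.6375)  len=0.4317
  (v1,v5,v9) [-+-] → (0.215852, 0.743248, 0.6375)–(0.914295, 0.0448049, 0.6375)  len=0.9877
  (v5,v11,v4) [+-+] → (-0.914295, 0.0448049, 0.6375)–(-0.914295, -0.0448049, 0.6375)  len=0.0896
  (v3,v9,v4) [--+] → (0.914295, -0.0448049, 0.6375)–(0.215852, -0.743248, 0.6375)  len=0.9877
  (v3,v4,v2) [-+-] → (0.215852, -0.743248, 0.6375)–(-0.215852, -0.743248, 0.6375)  len=0.4317
  (v4,v9,v5) [+-+] → (0.914295, -0.0448049, 0.6375)–(0.914295, 0.0448049, 0.6375)  len=0.0896
  (v2,v4,v11) [-+-] → (-0.215852, -0.743248, 0.6375)–(-0.914295, -0.0448049, 0.6375)  len=0.9877

Chained into 1 loop(s):
  loop 1: 8 segments, perimeter = 4.9936
Total perimeter = 4.994


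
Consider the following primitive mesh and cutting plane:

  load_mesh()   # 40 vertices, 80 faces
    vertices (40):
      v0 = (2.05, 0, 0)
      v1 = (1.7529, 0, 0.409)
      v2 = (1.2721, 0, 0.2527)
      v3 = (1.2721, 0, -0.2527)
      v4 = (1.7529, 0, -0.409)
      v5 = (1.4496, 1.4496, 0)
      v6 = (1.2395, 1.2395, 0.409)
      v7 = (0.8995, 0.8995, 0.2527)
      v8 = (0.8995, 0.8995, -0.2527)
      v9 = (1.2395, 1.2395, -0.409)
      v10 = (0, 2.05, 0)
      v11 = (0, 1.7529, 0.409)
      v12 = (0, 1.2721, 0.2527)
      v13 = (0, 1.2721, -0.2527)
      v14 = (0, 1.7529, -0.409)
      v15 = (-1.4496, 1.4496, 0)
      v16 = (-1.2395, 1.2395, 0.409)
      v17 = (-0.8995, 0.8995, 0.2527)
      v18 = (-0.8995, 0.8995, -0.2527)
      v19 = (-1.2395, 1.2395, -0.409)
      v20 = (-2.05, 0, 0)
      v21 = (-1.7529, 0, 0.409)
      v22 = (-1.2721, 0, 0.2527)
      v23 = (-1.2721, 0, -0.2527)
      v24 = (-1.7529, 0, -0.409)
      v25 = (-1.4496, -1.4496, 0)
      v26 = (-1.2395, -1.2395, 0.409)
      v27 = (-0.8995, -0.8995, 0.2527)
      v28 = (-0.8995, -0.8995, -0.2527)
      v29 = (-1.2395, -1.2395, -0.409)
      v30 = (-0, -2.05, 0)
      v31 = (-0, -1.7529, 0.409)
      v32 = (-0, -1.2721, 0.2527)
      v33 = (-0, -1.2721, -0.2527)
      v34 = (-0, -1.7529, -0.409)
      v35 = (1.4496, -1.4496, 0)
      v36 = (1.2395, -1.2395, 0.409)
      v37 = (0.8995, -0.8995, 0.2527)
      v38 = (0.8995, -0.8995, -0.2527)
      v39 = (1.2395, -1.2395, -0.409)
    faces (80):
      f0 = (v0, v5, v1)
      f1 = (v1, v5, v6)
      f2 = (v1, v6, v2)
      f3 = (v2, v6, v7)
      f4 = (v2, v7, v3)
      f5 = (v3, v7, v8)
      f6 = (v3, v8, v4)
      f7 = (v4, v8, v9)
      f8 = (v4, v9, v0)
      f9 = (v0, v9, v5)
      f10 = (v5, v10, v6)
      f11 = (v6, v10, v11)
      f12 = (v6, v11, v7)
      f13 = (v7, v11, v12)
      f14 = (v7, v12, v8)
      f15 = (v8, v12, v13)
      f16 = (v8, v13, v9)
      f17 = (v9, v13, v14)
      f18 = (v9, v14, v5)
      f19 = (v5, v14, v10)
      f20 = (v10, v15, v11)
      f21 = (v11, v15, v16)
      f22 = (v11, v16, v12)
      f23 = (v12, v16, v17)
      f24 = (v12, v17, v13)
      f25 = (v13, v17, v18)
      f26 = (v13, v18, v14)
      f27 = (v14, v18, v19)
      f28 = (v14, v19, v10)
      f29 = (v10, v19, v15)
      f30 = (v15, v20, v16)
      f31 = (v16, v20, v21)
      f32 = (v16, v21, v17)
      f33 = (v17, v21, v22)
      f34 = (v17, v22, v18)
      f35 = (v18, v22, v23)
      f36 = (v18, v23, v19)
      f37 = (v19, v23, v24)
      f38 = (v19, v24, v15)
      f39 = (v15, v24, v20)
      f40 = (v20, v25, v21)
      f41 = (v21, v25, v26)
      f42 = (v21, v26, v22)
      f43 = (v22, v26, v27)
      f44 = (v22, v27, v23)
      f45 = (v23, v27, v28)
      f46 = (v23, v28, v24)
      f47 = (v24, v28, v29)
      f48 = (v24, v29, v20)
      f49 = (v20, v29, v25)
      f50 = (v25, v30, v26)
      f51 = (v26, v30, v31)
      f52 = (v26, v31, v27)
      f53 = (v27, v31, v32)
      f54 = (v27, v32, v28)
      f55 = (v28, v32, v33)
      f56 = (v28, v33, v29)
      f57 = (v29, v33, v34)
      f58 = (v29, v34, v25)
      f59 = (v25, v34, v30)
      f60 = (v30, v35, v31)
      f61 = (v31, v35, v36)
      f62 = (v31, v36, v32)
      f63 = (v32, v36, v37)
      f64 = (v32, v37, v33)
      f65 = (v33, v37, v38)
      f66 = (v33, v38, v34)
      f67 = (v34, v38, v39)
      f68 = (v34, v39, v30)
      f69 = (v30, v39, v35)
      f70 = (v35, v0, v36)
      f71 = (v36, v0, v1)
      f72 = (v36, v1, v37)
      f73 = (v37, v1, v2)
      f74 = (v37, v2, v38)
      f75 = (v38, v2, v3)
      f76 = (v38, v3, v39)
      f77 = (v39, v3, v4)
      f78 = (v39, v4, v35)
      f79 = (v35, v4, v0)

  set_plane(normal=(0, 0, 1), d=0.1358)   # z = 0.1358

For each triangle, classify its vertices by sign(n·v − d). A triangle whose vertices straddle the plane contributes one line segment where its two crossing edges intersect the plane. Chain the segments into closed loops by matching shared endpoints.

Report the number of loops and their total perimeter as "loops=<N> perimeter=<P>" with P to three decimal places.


loops=2 perimeter=19.737

Straddling triangles (32 of 80):
  (v0,v5,v1) [--+] → (1.5503, 0.96829, 0.1358)–(1.95135, 0, 0.1358)  len=1.0481
  (v1,v5,v6) [+-+] → (1.5503, 0.96829, 0.1358)–(1.37984, 1.37984, 0.1358)  len=0.4455
  (v2,v7,v3) [++-] → (0.985683, 0.691444, 0.1358)–(1.2721, 0, 0.1358)  len=0.7484
  (v3,v7,v8) [-+-] → (0.985683, 0.691444, 0.1358)–(0.8995, 0.8995, 0.1358)  len=0.2252
  (v5,v10,v6) [--+] → (0.41155, 1.78089, 0.1358)–(1.37984, 1.37984, 0.1358)  len=1.0481
  (v6,v10,v11) [+-+] → (0.41155, 1.78089, 0.1358)–(0, 1.95135, 0.1358)  len=0.4455
  (v7,v12,v8) [++-] → (0.208056, 1.18592, 0.1358)–(0.8995, 0.8995, 0.1358)  len=0.7484
  (v8,v12,v13) [-+-] → (0.208056, 1.18592, 0.1358)–(0, 1.2721, 0.1358)  len=0.2252
  (v10,v15,v11) [--+] → (-0.96829, 1.5503, 0.1358)–(0, 1.95135, 0.1358)  len=1.0481
  (v11,v15,v16) [+-+] → (-0.96829, 1.5503, 0.1358)–(-1.37984, 1.37984, 0.1358)  len=0.4455
  (v12,v17,v13) [++-] → (-0.691444, 0.985683, 0.1358)–(0, 1.2721, 0.1358)  len=0.7484
  (v13,v17,v18) [-+-] → (-0.691444, 0.985683, 0.1358)–(-0.8995, 0.8995, 0.1358)  len=0.2252
  (v15,v20,v16) [--+] → (-1.78089, 0.41155, 0.1358)–(-1.37984, 1.37984, 0.1358)  len=1.0481
  (v16,v20,v21) [+-+] → (-1.78089, 0.41155, 0.1358)–(-1.95135, 0, 0.1358)  len=0.4455
  (v17,v22,v18) [++-] → (-1.18592, 0.208056, 0.1358)–(-0.8995, 0.8995, 0.1358)  len=0.7484
  (v18,v22,v23) [-+-] → (-1.18592, 0.208056, 0.1358)–(-1.2721, 0, 0.1358)  len=0.2252
  (v20,v25,v21) [--+] → (-1.5503, -0.96829, 0.1358)–(-1.95135, 0, 0.1358)  len=1.0481
  (v21,v25,v26) [+-+] → (-1.5503, -0.96829, 0.1358)–(-1.37984, -1.37984, 0.1358)  len=0.4455
  (v22,v27,v23) [++-] → (-0.985683, -0.691444, 0.1358)–(-1.2721, 0, 0.1358)  len=0.7484
  (v23,v27,v28) [-+-] → (-0.985683, -0.691444, 0.1358)–(-0.8995, -0.8995, 0.1358)  len=0.2252
  (v25,v30,v26) [--+] → (-0.41155, -1.78089, 0.1358)–(-1.37984, -1.37984, 0.1358)  len=1.0481
  (v26,v30,v31) [+-+] → (-0.41155, -1.78089, 0.1358)–(0, -1.95135, 0.1358)  len=0.4455
  (v27,v32,v28) [++-] → (-0.208056, -1.18592, 0.1358)–(-0.8995, -0.8995, 0.1358)  len=0.7484
  (v28,v32,v33) [-+-] → (-0.208056, -1.18592, 0.1358)–(0, -1.2721, 0.1358)  len=0.2252
  (v30,v35,v31) [--+] → (0.96829, -1.5503, 0.1358)–(0, -1.95135, 0.1358)  len=1.0481
  (v31,v35,v36) [+-+] → (0.96829, -1.5503, 0.1358)–(1.37984, -1.37984, 0.1358)  len=0.4455
  (v32,v37,v33) [++-] → (0.691444, -0.985683, 0.1358)–(0, -1.2721, 0.1358)  len=0.7484
  (v33,v37,v38) [-+-] → (0.691444, -0.985683, 0.1358)–(0.8995, -0.8995, 0.1358)  len=0.2252
  (v35,v0,v36) [--+] → (1.78089, -0.41155, 0.1358)–(1.37984, -1.37984, 0.1358)  len=1.0481
  (v36,v0,v1) [+-+] → (1.78089, -0.41155, 0.1358)–(1.95135, 0, 0.1358)  len=0.4455
  (v37,v2,v38) [++-] → (1.18592, -0.208056, 0.1358)–(0.8995, -0.8995, 0.1358)  len=0.7484
  (v38,v2,v3) [-+-] → (1.18592, -0.208056, 0.1358)–(1.2721, 0, 0.1358)  len=0.2252

Chained into 2 loop(s):
  loop 1: 16 segments, perimeter = 11.9481
  loop 2: 16 segments, perimeter = 7.7889
Total perimeter = 19.737


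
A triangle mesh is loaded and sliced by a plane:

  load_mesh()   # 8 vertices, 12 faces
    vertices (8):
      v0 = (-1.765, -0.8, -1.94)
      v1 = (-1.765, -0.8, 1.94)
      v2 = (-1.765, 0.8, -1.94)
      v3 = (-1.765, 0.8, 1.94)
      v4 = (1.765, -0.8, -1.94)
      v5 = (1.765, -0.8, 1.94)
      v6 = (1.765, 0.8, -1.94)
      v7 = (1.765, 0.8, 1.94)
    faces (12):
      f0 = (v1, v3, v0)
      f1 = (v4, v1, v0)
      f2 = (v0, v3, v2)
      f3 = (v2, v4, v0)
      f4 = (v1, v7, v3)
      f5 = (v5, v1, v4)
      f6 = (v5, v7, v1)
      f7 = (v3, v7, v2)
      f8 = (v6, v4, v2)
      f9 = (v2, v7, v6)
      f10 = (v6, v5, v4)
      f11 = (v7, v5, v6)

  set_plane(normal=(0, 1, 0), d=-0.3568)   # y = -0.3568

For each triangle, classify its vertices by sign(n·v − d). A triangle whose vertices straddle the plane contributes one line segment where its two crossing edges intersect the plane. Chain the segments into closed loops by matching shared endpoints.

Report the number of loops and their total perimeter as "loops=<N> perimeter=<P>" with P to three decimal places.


Straddling triangles (8 of 12):
  (v1,v3,v0) [-+-] → (-1.765, -0.3568, 1.94)–(-1.765, -0.3568, -0.86524)  len=2.8052
  (v0,v3,v2) [-++] → (-1.765, -0.3568, -0.86524)–(-1.765, -0.3568, -1.94)  len=1.0748
  (v2,v4,v0) [+--] → (0.78719, -0.3568, -1.94)–(-1.765, -0.3568, -1.94)  len=2.5522
  (v1,v7,v3) [-++] → (-0.78719, -0.3568, 1.94)–(-1.765, -0.3568, 1.94)  len=0.9778
  (v5,v7,v1) [-+-] → (1.765, -0.3568, 1.94)–(-0.78719, -0.3568, 1.94)  len=2.5522
  (v6,v4,v2) [+-+] → (1.765, -0.3568, -1.94)–(0.78719, -0.3568, -1.94)  len=0.9778
  (v6,v5,v4) [+--] → (1.765, -0.3568, 0.86524)–(1.765, -0.3568, -1.94)  len=2.8052
  (v7,v5,v6) [+-+] → (1.765, -0.3568, 1.94)–(1.765, -0.3568, 0.86524)  len=1.0748

Chained into 1 loop(s):
  loop 1: 8 segments, perimeter = 14.8200
Total perimeter = 14.820

loops=1 perimeter=14.820


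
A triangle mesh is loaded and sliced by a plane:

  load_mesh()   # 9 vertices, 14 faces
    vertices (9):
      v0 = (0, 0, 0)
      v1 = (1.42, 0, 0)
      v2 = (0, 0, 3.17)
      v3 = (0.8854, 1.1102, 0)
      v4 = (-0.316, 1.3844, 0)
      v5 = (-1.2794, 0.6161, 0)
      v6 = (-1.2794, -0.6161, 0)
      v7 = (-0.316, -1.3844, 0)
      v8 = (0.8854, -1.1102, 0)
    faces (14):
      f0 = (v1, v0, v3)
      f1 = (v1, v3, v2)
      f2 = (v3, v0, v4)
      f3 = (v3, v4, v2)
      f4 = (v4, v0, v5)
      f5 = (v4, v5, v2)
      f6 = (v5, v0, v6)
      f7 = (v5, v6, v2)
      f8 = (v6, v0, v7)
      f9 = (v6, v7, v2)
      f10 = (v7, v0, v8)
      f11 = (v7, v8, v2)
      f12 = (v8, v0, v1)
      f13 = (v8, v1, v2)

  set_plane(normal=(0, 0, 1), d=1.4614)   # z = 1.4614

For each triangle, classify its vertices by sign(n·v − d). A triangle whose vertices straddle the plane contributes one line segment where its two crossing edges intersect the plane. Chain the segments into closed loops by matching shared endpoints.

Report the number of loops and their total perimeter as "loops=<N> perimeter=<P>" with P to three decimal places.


loops=1 perimeter=4.649

Straddling triangles (7 of 14):
  (v1,v3,v2) [--+] → (0.477222, 0.598387, 1.4614)–(0.765367, 0, 1.4614)  len=0.6641
  (v3,v4,v2) [--+] → (-0.170321, 0.746178, 1.4614)–(0.477222, 0.598387, 1.4614)  len=0.6642
  (v4,v5,v2) [--+] → (-0.689584, 0.332072, 1.4614)–(-0.170321, 0.746178, 1.4614)  len=0.6642
  (v5,v6,v2) [--+] → (-0.689584, -0.332072, 1.4614)–(-0.689584, 0.332072, 1.4614)  len=0.6641
  (v6,v7,v2) [--+] → (-0.170321, -0.746178, 1.4614)–(-0.689584, -0.332072, 1.4614)  len=0.6642
  (v7,v8,v2) [--+] → (0.477222, -0.598387, 1.4614)–(-0.170321, -0.746178, 1.4614)  len=0.6642
  (v8,v1,v2) [--+] → (0.765367, 0, 1.4614)–(0.477222, -0.598387, 1.4614)  len=0.6641

Chained into 1 loop(s):
  loop 1: 7 segments, perimeter = 4.6492
Total perimeter = 4.649


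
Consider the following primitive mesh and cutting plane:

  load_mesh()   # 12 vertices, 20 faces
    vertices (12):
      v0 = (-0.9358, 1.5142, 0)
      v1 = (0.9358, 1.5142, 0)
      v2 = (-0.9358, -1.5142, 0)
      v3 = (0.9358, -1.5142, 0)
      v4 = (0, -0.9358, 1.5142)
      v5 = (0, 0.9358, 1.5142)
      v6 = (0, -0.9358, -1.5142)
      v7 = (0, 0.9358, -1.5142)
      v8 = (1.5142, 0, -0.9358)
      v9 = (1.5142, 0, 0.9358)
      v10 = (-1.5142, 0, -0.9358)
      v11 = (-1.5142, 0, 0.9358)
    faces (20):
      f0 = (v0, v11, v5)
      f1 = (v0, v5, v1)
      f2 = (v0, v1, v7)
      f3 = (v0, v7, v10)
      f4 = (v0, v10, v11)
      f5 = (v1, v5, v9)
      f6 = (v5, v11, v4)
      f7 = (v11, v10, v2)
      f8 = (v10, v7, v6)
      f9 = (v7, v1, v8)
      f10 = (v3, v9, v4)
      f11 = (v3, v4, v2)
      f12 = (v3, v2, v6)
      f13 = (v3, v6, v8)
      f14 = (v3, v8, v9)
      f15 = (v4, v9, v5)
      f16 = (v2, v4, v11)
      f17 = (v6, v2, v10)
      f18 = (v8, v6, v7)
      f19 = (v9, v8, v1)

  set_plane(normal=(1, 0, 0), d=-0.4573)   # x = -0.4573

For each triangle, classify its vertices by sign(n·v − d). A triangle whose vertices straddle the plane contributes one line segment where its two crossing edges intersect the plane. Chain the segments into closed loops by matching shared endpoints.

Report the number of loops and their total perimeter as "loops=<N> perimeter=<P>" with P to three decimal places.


loops=1 perimeter=9.126

Straddling triangles (10 of 20):
  (v0,v11,v5) [--+] → (-0.4573, 0.653181, 1.33952)–(-0.4573, 1.21845, 0.774252)  len=0.7994
  (v0,v5,v1) [-++] → (-0.4573, 1.21845, 0.774252)–(-0.4573, 1.5142, 0)  len=0.8288
  (v0,v1,v7) [-++] → (-0.4573, 1.5142, 0)–(-0.4573, 1.21845, -0.774252)  len=0.8288
  (v0,v7,v10) [-+-] → (-0.4573, 1.21845, -0.774252)–(-0.4573, 0.653181, -1.33952)  len=0.7994
  (v5,v11,v4) [+-+] → (-0.4573, 0.653181, 1.33952)–(-0.4573, -0.653181, 1.33952)  len=1.3064
  (v10,v7,v6) [-++] → (-0.4573, 0.653181, -1.33952)–(-0.4573, -0.653181, -1.33952)  len=1.3064
  (v3,v4,v2) [++-] → (-0.4573, -1.21845, 0.774252)–(-0.4573, -1.5142, 0)  len=0.8288
  (v3,v2,v6) [+-+] → (-0.4573, -1.5142, 0)–(-0.4573, -1.21845, -0.774252)  len=0.8288
  (v2,v4,v11) [-+-] → (-0.4573, -1.21845, 0.774252)–(-0.4573, -0.653181, 1.33952)  len=0.7994
  (v6,v2,v10) [+--] → (-0.4573, -1.21845, -0.774252)–(-0.4573, -0.653181, -1.33952)  len=0.7994

Chained into 1 loop(s):
  loop 1: 10 segments, perimeter = 9.1256
Total perimeter = 9.126


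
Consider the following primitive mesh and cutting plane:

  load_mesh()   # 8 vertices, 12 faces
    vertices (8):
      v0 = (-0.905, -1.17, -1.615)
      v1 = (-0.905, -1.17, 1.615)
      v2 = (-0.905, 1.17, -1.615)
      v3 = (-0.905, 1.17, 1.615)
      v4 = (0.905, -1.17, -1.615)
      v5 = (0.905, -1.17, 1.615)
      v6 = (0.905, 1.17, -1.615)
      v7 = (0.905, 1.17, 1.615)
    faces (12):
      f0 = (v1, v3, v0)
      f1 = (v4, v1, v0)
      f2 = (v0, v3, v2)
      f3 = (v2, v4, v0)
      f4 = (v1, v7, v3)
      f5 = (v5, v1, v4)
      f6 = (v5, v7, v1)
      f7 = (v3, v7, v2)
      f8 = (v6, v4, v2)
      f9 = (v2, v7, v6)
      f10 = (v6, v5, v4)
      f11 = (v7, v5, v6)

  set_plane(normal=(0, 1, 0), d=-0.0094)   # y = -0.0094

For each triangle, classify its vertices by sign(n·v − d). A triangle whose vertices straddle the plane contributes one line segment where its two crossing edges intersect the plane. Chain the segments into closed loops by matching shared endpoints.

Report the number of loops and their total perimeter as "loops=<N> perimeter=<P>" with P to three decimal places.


Straddling triangles (8 of 12):
  (v1,v3,v0) [-+-] → (-0.905, -0.0094, 1.615)–(-0.905, -0.0094, -0.0129752)  len=1.6280
  (v0,v3,v2) [-++] → (-0.905, -0.0094, -0.0129752)–(-0.905, -0.0094, -1.615)  len=1.6020
  (v2,v4,v0) [+--] → (0.00727094, -0.0094, -1.615)–(-0.905, -0.0094, -1.615)  len=0.9123
  (v1,v7,v3) [-++] → (-0.00727094, -0.0094, 1.615)–(-0.905, -0.0094, 1.615)  len=0.8977
  (v5,v7,v1) [-+-] → (0.905, -0.0094, 1.615)–(-0.00727094, -0.0094, 1.615)  len=0.9123
  (v6,v4,v2) [+-+] → (0.905, -0.0094, -1.615)–(0.00727094, -0.0094, -1.615)  len=0.8977
  (v6,v5,v4) [+--] → (0.905, -0.0094, 0.0129752)–(0.905, -0.0094, -1.615)  len=1.6280
  (v7,v5,v6) [+-+] → (0.905, -0.0094, 1.615)–(0.905, -0.0094, 0.0129752)  len=1.6020

Chained into 1 loop(s):
  loop 1: 8 segments, perimeter = 10.0800
Total perimeter = 10.080

loops=1 perimeter=10.080


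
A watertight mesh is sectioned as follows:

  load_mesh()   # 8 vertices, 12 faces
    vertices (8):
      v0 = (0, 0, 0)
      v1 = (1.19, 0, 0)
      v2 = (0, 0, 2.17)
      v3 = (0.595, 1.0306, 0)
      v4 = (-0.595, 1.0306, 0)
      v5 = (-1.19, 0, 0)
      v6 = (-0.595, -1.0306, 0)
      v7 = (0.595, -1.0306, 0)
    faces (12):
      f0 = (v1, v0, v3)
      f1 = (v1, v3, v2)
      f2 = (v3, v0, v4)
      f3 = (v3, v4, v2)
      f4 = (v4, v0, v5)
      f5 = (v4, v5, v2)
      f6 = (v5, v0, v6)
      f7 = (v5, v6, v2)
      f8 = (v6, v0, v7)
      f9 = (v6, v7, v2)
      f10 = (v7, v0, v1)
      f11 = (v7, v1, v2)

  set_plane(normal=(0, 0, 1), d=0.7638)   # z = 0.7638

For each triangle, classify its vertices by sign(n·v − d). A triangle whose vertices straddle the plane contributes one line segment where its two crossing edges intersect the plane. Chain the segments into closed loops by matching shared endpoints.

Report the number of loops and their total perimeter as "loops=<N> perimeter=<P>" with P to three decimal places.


loops=1 perimeter=4.627

Straddling triangles (6 of 12):
  (v1,v3,v2) [--+] → (0.385571, 0.667848, 0.7638)–(0.771142, 0, 0.7638)  len=0.7712
  (v3,v4,v2) [--+] → (-0.385571, 0.667848, 0.7638)–(0.385571, 0.667848, 0.7638)  len=0.7711
  (v4,v5,v2) [--+] → (-0.771142, 0, 0.7638)–(-0.385571, 0.667848, 0.7638)  len=0.7712
  (v5,v6,v2) [--+] → (-0.385571, -0.667848, 0.7638)–(-0.771142, 0, 0.7638)  len=0.7712
  (v6,v7,v2) [--+] → (0.385571, -0.667848, 0.7638)–(-0.385571, -0.667848, 0.7638)  len=0.7711
  (v7,v1,v2) [--+] → (0.771142, 0, 0.7638)–(0.385571, -0.667848, 0.7638)  len=0.7712

Chained into 1 loop(s):
  loop 1: 6 segments, perimeter = 4.6269
Total perimeter = 4.627


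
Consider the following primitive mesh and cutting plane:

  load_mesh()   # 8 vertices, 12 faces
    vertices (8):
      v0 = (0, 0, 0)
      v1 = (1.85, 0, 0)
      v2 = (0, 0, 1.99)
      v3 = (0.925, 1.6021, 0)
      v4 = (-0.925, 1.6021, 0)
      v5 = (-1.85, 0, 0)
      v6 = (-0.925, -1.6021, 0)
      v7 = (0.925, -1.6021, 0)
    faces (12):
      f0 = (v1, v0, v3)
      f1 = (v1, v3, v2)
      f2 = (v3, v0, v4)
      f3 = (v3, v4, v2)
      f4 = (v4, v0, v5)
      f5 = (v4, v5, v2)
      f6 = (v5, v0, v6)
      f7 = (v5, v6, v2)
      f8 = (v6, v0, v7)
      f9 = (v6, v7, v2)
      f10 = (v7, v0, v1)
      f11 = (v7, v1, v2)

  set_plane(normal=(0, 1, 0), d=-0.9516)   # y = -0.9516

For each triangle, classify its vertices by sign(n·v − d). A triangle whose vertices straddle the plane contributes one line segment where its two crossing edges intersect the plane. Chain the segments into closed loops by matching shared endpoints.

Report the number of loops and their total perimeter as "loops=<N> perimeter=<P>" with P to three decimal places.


loops=1 perimeter=5.906

Straddling triangles (6 of 12):
  (v5,v0,v6) [++-] → (-0.549423, -0.9516, 0)–(-1.30058, -0.9516, 0)  len=0.7512
  (v5,v6,v2) [+-+] → (-1.30058, -0.9516, 0)–(-0.549423, -0.9516, 0.807999)  len=1.1032
  (v6,v0,v7) [-+-] → (-0.549423, -0.9516, 0)–(0.549423, -0.9516, 0)  len=1.0988
  (v6,v7,v2) [--+] → (0.549423, -0.9516, 0.807999)–(-0.549423, -0.9516, 0.807999)  len=1.0988
  (v7,v0,v1) [-++] → (0.549423, -0.9516, 0)–(1.30058, -0.9516, 0)  len=0.7512
  (v7,v1,v2) [-++] → (1.30058, -0.9516, 0)–(0.549423, -0.9516, 0.807999)  len=1.1032

Chained into 1 loop(s):
  loop 1: 6 segments, perimeter = 5.9064
Total perimeter = 5.906


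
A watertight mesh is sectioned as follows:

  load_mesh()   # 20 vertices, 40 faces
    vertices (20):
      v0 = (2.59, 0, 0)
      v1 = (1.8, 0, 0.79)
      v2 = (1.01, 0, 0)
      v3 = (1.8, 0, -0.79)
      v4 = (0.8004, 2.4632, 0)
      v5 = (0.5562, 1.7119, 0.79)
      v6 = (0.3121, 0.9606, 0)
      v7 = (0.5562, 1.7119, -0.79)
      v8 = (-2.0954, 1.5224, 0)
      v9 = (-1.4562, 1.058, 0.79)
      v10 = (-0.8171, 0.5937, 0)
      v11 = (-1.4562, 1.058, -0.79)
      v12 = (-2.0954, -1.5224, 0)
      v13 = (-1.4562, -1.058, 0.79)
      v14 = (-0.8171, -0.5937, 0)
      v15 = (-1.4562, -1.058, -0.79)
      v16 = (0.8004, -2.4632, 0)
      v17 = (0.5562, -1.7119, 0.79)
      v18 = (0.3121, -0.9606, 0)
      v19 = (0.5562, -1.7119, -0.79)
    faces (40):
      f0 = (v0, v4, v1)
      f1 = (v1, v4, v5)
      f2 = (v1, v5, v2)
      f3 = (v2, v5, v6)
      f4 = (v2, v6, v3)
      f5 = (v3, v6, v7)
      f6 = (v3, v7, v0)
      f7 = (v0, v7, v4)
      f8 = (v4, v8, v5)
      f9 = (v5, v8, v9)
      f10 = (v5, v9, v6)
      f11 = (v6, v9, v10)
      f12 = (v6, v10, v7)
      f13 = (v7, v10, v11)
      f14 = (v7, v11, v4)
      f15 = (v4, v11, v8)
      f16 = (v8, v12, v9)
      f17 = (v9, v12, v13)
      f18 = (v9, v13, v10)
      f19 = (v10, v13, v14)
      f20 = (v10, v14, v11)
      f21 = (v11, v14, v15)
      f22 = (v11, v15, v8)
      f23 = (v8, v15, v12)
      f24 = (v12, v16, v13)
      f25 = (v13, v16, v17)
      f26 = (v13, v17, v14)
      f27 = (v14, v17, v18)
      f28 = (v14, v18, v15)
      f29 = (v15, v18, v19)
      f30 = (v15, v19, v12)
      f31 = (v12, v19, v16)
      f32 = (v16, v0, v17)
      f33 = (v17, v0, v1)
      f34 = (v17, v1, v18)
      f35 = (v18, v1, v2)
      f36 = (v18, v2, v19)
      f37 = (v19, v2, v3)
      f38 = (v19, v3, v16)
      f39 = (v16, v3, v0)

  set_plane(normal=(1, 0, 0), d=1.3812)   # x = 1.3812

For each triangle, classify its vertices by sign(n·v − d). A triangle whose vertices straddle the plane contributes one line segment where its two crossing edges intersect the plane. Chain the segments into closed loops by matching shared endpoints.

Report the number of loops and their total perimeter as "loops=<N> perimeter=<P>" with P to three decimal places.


Straddling triangles (14 of 40):
  (v0,v4,v1) [+-+] → (1.3812, 1.66379, 0)–(1.3812, 1.032, 0.459016)  len=0.7809
  (v1,v4,v5) [+--] → (1.3812, 1.032, 0.459016)–(1.3812, 0.576414, 0.79)  len=0.5631
  (v1,v5,v2) [+--] → (1.3812, 0.576414, 0.79)–(1.3812, 0, 0.3712)  len=0.7125
  (v2,v6,v3) [--+] → (1.3812, 0.270381, -0.567638)–(1.3812, 0, -0.3712)  len=0.3342
  (v3,v6,v7) [+--] → (1.3812, 0.270381, -0.567638)–(1.3812, 0.576414, -0.79)  len=0.3783
  (v3,v7,v0) [+-+] → (1.3812, 0.576414, -0.79)–(1.3812, 1.01748, -0.469541)  len=0.5452
  (v0,v7,v4) [+--] → (1.3812, 1.01748, -0.469541)–(1.3812, 1.66379, 0)  len=0.7989
  (v16,v0,v17) [-+-] → (1.3812, -1.66379, 0)–(1.3812, -1.01748, 0.469541)  len=0.7989
  (v17,v0,v1) [-++] → (1.3812, -1.01748, 0.469541)–(1.3812, -0.576414, 0.79)  len=0.5452
  (v17,v1,v18) [-+-] → (1.3812, -0.576414, 0.79)–(1.3812, -0.270381, 0.567638)  len=0.3783
  (v18,v1,v2) [-+-] → (1.3812, -0.270381, 0.567638)–(1.3812, 0, 0.3712)  len=0.3342
  (v19,v2,v3) [--+] → (1.3812, 0, -0.3712)–(1.3812, -0.576414, -0.79)  len=0.7125
  (v19,v3,v16) [-+-] → (1.3812, -0.576414, -0.79)–(1.3812, -1.032, -0.459016)  len=0.5631
  (v16,v3,v0) [-++] → (1.3812, -1.032, -0.459016)–(1.3812, -1.66379, 0)  len=0.7809

Chained into 1 loop(s):
  loop 1: 14 segments, perimeter = 8.2262
Total perimeter = 8.226

loops=1 perimeter=8.226
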